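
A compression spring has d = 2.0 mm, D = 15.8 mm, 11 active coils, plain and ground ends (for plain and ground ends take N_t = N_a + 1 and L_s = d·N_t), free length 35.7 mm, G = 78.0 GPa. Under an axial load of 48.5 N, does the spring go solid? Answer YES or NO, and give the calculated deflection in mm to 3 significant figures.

YES, δ = 13.5 mm

k = Gd⁴/(8D³N_a) = (78.0×10³)(2.0⁴)/(8·15.8³·11) = 3.5955 N/mm
N_t = 12; L_s = 2.0·12 = 24 mm; δ_solid = L₀ − L_s = 35.7 − 24 = 11.7 mm
δ = F/k = 48.5/3.5955 = 13.489 mm
δ ≥ δ_solid → spring goes solid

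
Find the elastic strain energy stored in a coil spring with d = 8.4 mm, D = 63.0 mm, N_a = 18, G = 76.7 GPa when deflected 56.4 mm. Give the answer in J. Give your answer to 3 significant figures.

k = Gd⁴/(8D³N_a) = (76.7×10³)(8.4⁴)/(8·63.0³·18) = 10.605 N/mm
U = ½kδ² = 0.5 × 10.605 × 56.4² = 16868 N·mm = 16.868 J

16.9 J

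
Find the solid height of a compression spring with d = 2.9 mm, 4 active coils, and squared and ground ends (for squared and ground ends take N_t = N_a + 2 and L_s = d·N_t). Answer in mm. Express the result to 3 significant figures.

squared and ground ends: N_t = N_a + 2 = 4 + 2 = 6
L_s = d·N_t = 2.9 × 6 = 17.4 mm

17.4 mm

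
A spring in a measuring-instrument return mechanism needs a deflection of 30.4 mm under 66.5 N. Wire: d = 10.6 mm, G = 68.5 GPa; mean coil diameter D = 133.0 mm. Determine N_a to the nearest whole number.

Required rate k = F/δ = 66.5/30.4 = 2.1875 N/mm
N_a = Gd⁴/(8D³k) = (68.5×10³ × 10.6⁴)/(8 × 133.0³ × 2.1875)
    = 8.64797e+08 / 4.11711e+07 = 21 → 21 coils

21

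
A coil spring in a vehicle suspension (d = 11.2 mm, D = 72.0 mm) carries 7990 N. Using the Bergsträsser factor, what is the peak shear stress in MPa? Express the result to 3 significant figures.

Spring index C = D/d = 72.0/11.2 = 6.4286
K_B = (4C+2)/(4C−3) = 27.714/22.714 = 1.2201
τ₀ = 8FD/(πd³) = 8·7990·72.0/(π·11.2³) = 4.60224e+06/4413.7 = 1042.7 MPa
τ_max = K·τ₀ = 1.2201 × 1042.7 = 1272.2 MPa

1270 MPa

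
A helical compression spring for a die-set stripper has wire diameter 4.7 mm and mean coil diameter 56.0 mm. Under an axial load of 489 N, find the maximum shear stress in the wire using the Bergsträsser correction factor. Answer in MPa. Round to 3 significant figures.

Spring index C = D/d = 56.0/4.7 = 11.9149
K_B = (4C+2)/(4C−3) = 49.660/44.660 = 1.1120
τ₀ = 8FD/(πd³) = 8·489·56.0/(π·4.7³) = 219072/326.17 = 671.65 MPa
τ_max = K·τ₀ = 1.1120 × 671.65 = 746.85 MPa

747 MPa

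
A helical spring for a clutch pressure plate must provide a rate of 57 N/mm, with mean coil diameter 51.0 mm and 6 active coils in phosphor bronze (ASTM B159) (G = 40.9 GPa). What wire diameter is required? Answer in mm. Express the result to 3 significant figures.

d = (8D³N_a·k / G)^(1/4) = (8·51.0³·6·57 / (40.9×10³))^0.25
  = (8873.7)^0.25 = 9.7057 mm

9.71 mm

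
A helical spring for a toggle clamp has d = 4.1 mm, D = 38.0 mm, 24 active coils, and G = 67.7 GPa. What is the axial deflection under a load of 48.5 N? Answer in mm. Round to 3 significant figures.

k = Gd⁴/(8D³N_a) = (67.7×10³)(4.1⁴)/(8·38.0³·24) = 1.8158 N/mm
δ = F/k = 48.5 / 1.8158 = 26.71 mm

26.7 mm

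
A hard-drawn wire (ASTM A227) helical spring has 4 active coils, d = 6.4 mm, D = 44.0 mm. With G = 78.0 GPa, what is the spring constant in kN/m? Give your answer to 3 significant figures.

k = Gd⁴/(8D³N_a) = (78.0×10³ × 6.4⁴) / (8 × 44.0³ × 4)
  = 1.30862e+08 / 2.72589e+06 = 48.007 N/mm

48.0 kN/m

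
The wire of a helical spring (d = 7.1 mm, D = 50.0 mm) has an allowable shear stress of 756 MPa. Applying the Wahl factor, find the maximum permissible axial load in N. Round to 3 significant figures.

C = D/d = 50.0/7.1 = 7.0423
K_W = (4C−1)/(4C−4) + 0.615/C = 27.169/24.169 + 0.0873 = 1.2115
τ_max = K·8FD/(πd³) → F_max = τ_allow·πd³/(8DK)
F_max = 756·π·7.1³/(8·50.0·1.2115) = 8.5005e+05/484.58 = 1754.2 N

1750 N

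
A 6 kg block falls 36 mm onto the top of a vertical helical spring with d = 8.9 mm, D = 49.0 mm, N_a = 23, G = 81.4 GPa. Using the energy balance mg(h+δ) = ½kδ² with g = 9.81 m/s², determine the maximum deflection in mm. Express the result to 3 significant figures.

16.1 mm

k = Gd⁴/(8D³N_a) = (81.4×10³)(8.9⁴)/(8·49.0³·23) = 23.593 N/mm
W = mg = 6 × 9.81 = 58.86 N
½kδ² − Wδ − Wh = 0 → δ = (W + √(W² + 2kWh))/k
δ = (58.86 + √(3464.5 + 99984.1))/23.593 = (58.86 + 321.63)/23.593 = 16.128 mm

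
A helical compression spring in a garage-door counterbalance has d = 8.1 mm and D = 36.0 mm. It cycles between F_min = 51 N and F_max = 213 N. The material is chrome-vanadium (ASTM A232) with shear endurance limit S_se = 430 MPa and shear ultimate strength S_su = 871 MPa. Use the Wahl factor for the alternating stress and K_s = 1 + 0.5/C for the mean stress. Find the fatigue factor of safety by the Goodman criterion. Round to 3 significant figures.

13.7

C = D/d = 36.0/8.1 = 4.4444; K_W = (4C−1)/(4C−4)+0.615/C = 1.3561; K_s = 1+0.5/C = 1.1125
F_a = (F_max−F_min)/2 = 81 N; F_m = (F_max+F_min)/2 = 132 N
τ_a = K_W·8F_aD/(πd³) = 1.3561 × 13.972 = 18.948 MPa
τ_m = K_s·8F_mD/(πd³) = 1.1125 × 22.77 = 25.332 MPa
Goodman: 1/n_f = τ_a/S_se + τ_m/S_su = 18.948/430 + 25.332/871 = 0.04407 + 0.02908 = 0.073149
n_f = 1/0.073149 = 13.67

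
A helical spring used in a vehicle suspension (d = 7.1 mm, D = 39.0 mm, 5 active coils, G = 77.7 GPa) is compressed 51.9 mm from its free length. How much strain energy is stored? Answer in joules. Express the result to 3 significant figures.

k = Gd⁴/(8D³N_a) = (77.7×10³)(7.1⁴)/(8·39.0³·5) = 83.215 N/mm
U = ½kδ² = 0.5 × 83.215 × 51.9² = 1.1207e+05 N·mm = 112.07 J

112 J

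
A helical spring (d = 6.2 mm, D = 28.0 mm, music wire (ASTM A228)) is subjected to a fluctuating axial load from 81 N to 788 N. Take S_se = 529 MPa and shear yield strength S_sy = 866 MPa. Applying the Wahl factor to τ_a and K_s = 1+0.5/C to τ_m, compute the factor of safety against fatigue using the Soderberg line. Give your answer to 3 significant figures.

C = D/d = 28.0/6.2 = 4.5161; K_W = (4C−1)/(4C−4)+0.615/C = 1.3495; K_s = 1+0.5/C = 1.1107
F_a = (F_max−F_min)/2 = 353.5 N; F_m = (F_max+F_min)/2 = 434.5 N
τ_a = K_W·8F_aD/(πd³) = 1.3495 × 105.76 = 142.72 MPa
τ_m = K_s·8F_mD/(πd³) = 1.1107 × 129.99 = 144.38 MPa
Soderberg: 1/n_f = τ_a/S_se + τ_m/S_sy = 142.72/529 + 144.38/866 = 0.26979 + 0.16672 = 0.43651
n_f = 1/0.43651 = 2.291

2.29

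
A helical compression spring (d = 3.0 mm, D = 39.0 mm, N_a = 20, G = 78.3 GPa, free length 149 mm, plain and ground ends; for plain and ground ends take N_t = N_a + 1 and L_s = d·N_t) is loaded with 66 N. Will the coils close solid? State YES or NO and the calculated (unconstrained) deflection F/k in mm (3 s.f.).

k = Gd⁴/(8D³N_a) = (78.3×10³)(3.0⁴)/(8·39.0³·20) = 0.66824 N/mm
N_t = 21; L_s = 3.0·21 = 63 mm; δ_solid = L₀ − L_s = 149 − 63 = 86 mm
δ = F/k = 66/0.66824 = 98.767 mm
δ ≥ δ_solid → spring goes solid

YES, δ = 98.8 mm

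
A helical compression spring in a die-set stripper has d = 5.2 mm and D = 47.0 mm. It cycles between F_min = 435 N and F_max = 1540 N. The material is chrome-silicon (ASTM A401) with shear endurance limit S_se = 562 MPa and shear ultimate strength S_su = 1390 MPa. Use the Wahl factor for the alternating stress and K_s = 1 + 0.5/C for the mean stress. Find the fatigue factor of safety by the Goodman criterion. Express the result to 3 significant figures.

C = D/d = 47.0/5.2 = 9.0385; K_W = (4C−1)/(4C−4)+0.615/C = 1.1613; K_s = 1+0.5/C = 1.0553
F_a = (F_max−F_min)/2 = 552.5 N; F_m = (F_max+F_min)/2 = 987.5 N
τ_a = K_W·8F_aD/(πd³) = 1.1613 × 470.28 = 546.16 MPa
τ_m = K_s·8F_mD/(πd³) = 1.0553 × 840.55 = 887.05 MPa
Goodman: 1/n_f = τ_a/S_se + τ_m/S_su = 546.16/562 + 887.05/1390 = 0.97182 + 0.63817 = 1.61
n_f = 1/1.61 = 0.6211

0.621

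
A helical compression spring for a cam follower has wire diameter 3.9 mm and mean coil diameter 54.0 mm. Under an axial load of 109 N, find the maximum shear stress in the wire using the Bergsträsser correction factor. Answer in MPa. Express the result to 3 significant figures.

277 MPa

Spring index C = D/d = 54.0/3.9 = 13.8462
K_B = (4C+2)/(4C−3) = 57.385/52.385 = 1.0954
τ₀ = 8FD/(πd³) = 8·109·54.0/(π·3.9³) = 47088/186.36 = 252.68 MPa
τ_max = K·τ₀ = 1.0954 × 252.68 = 276.8 MPa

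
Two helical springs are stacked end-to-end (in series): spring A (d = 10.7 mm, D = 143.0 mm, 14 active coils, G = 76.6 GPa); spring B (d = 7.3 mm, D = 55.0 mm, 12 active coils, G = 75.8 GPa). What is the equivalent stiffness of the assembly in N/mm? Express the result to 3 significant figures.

k_A = Gd⁴/(8D³N_a) = (76.6×10³)(10.7⁴)/(8·143.0³·14) = 3.0658 N/mm
k_B = Gd⁴/(8D³N_a) = (75.8×10³)(7.3⁴)/(8·55.0³·12) = 13.477 N/mm
Series: 1/k_eq = 1/3.0658 + 1/13.477 = 0.40038; k_eq = 2.4976 N/mm

2.50 N/mm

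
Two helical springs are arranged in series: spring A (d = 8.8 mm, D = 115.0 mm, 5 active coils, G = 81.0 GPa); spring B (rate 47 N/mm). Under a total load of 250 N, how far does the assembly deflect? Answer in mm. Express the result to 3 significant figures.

36.6 mm

k_A = Gd⁴/(8D³N_a) = (81.0×10³)(8.8⁴)/(8·115.0³·5) = 7.9848 N/mm
Series: 1/k_eq = 1/7.9848 + 1/47 = 0.14652; k_eq = 6.8252 N/mm
δ = F/k_eq = 250/6.8252 = 36.629 mm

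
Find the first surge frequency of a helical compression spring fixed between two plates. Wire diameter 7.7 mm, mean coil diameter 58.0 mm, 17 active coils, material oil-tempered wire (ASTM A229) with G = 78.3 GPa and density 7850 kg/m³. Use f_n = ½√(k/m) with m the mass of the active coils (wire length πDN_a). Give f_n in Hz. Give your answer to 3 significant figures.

k = Gd⁴/(8D³N_a) = (78.3×10³)(7.7⁴)/(8·58.0³·17) = 10.373 N/mm = 10373 N/m
Wire length L = πDN_a = π·58.0·17 = 3097.6 mm
m = ρ·(πd²/4)·L = 7850 × 46.566×10⁻⁶ m² × 3.0976 m = 1.1323 kg
f_n = ½√(k/m) = 0.5·√(10373/1.1323) = 0.5·√(9160.8) = 47.856 Hz

47.9 Hz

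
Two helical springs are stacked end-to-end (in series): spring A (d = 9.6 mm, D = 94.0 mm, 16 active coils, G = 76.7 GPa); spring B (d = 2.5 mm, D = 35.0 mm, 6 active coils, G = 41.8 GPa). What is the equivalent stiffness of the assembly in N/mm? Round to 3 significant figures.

k_A = Gd⁴/(8D³N_a) = (76.7×10³)(9.6⁴)/(8·94.0³·16) = 6.1275 N/mm
k_B = Gd⁴/(8D³N_a) = (41.8×10³)(2.5⁴)/(8·35.0³·6) = 0.7934 N/mm
Series: 1/k_eq = 1/6.1275 + 1/0.7934 = 1.4236; k_eq = 0.70244 N/mm

0.702 N/mm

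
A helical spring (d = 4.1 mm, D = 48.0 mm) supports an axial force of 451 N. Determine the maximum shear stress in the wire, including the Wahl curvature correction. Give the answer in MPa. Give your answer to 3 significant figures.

Spring index C = D/d = 48.0/4.1 = 11.7073
K_W = (4C−1)/(4C−4) + 0.615/C = 45.829/42.829 + 0.0525 = 1.1226
τ₀ = 8FD/(πd³) = 8·451·48.0/(π·4.1³) = 173184/216.52 = 799.85 MPa
τ_max = K·τ₀ = 1.1226 × 799.85 = 897.89 MPa

898 MPa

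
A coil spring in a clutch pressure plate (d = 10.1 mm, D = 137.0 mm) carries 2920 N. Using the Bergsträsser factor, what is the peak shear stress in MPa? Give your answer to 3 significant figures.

Spring index C = D/d = 137.0/10.1 = 13.5644
K_B = (4C+2)/(4C−3) = 56.257/51.257 = 1.0975
τ₀ = 8FD/(πd³) = 8·2920·137.0/(π·10.1³) = 3.20032e+06/3236.8 = 988.73 MPa
τ_max = K·τ₀ = 1.0975 × 988.73 = 1085.2 MPa

1090 MPa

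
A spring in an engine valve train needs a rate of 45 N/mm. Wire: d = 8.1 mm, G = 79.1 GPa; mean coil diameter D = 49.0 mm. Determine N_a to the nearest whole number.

8

N_a = Gd⁴/(8D³k) = (79.1×10³ × 8.1⁴)/(8 × 49.0³ × 45)
    = 3.405e+08 / 4.23536e+07 = 8.039 → 8 coils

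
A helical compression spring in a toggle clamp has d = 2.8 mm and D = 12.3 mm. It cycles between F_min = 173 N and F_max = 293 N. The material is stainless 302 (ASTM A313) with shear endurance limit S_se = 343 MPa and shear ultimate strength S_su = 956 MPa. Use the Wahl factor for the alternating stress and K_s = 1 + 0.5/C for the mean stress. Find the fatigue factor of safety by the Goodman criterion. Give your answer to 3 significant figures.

C = D/d = 12.3/2.8 = 4.3929; K_W = (4C−1)/(4C−4)+0.615/C = 1.3611; K_s = 1+0.5/C = 1.1138
F_a = (F_max−F_min)/2 = 60 N; F_m = (F_max+F_min)/2 = 233 N
τ_a = K_W·8F_aD/(πd³) = 1.3611 × 85.61 = 116.52 MPa
τ_m = K_s·8F_mD/(πd³) = 1.1138 × 332.45 = 370.29 MPa
Goodman: 1/n_f = τ_a/S_se + τ_m/S_su = 116.52/343 + 370.29/956 = 0.33971 + 0.38733 = 0.72704
n_f = 1/0.72704 = 1.375

1.38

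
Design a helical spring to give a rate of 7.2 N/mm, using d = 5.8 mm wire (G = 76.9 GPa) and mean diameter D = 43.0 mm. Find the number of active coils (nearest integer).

N_a = Gd⁴/(8D³k) = (76.9×10³ × 5.8⁴)/(8 × 43.0³ × 7.2)
    = 8.70239e+07 / 4.5796e+06 = 19 → 19 coils

19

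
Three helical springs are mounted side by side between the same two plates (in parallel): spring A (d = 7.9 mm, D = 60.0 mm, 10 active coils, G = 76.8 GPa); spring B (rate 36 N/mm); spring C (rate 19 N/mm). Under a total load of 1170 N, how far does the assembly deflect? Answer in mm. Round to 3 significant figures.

k_A = Gd⁴/(8D³N_a) = (76.8×10³)(7.9⁴)/(8·60.0³·10) = 17.311 N/mm
Parallel: k_eq = 17.311 + 36 + 19 = 72.311 N/mm
δ = F/k_eq = 1170/72.311 = 16.18 mm

16.2 mm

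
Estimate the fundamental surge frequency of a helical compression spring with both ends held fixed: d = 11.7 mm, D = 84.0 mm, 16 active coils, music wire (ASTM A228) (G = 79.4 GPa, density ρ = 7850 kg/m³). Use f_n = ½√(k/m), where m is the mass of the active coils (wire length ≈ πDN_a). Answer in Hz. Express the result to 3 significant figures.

k = Gd⁴/(8D³N_a) = (79.4×10³)(11.7⁴)/(8·84.0³·16) = 19.612 N/mm = 19612 N/m
Wire length L = πDN_a = π·84.0·16 = 4222.3 mm
m = ρ·(πd²/4)·L = 7850 × 107.51×10⁻⁶ m² × 4.2223 m = 3.5635 kg
f_n = ½√(k/m) = 0.5·√(19612/3.5635) = 0.5·√(5503.5) = 37.093 Hz

37.1 Hz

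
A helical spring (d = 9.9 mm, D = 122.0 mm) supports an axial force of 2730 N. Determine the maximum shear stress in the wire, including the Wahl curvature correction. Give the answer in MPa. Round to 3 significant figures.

Spring index C = D/d = 122.0/9.9 = 12.3232
K_W = (4C−1)/(4C−4) + 0.615/C = 48.293/45.293 + 0.0499 = 1.1161
τ₀ = 8FD/(πd³) = 8·2730·122.0/(π·9.9³) = 2.66448e+06/3048.3 = 874.09 MPa
τ_max = K·τ₀ = 1.1161 × 874.09 = 975.61 MPa

976 MPa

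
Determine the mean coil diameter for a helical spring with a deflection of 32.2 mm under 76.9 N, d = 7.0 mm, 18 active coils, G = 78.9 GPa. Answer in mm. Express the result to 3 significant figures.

Required rate k = F/δ = 76.9/32.2 = 2.3882 N/mm
D = (Gd⁴/(8N_a·k))^(1/3) = (78.9×10³·7.0⁴/(8·18·2.3882))^(1/3)
  = (550854)^(1/3) = 81.9745 mm

82.0 mm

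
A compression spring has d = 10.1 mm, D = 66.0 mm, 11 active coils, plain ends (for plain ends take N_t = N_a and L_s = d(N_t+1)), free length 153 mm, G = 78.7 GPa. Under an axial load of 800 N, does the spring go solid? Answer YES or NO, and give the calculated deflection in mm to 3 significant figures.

NO, δ = 24.7 mm

k = Gd⁴/(8D³N_a) = (78.7×10³)(10.1⁴)/(8·66.0³·11) = 32.37 N/mm
N_t = 11; L_s = 10.1·12 = 121.2 mm; δ_solid = L₀ − L_s = 153 − 121.2 = 31.8 mm
δ = F/k = 800/32.37 = 24.714 mm
δ < δ_solid → spring does not go solid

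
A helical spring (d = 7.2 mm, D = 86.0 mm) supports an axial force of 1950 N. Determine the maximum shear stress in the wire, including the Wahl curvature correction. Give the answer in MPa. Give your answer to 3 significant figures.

Spring index C = D/d = 86.0/7.2 = 11.9444
K_W = (4C−1)/(4C−4) + 0.615/C = 46.778/43.778 + 0.0515 = 1.1200
τ₀ = 8FD/(πd³) = 8·1950·86.0/(π·7.2³) = 1.3416e+06/1172.6 = 1144.1 MPa
τ_max = K·τ₀ = 1.1200 × 1144.1 = 1281.4 MPa

1280 MPa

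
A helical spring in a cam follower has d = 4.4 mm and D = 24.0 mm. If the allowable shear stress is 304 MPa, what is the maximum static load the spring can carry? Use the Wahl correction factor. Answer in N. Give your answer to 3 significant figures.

331 N

C = D/d = 24.0/4.4 = 5.4545
K_W = (4C−1)/(4C−4) + 0.615/C = 20.818/17.818 + 0.1128 = 1.2811
τ_max = K·8FD/(πd³) → F_max = τ_allow·πd³/(8DK)
F_max = 304·π·4.4³/(8·24.0·1.2811) = 81354/245.97 = 330.74 N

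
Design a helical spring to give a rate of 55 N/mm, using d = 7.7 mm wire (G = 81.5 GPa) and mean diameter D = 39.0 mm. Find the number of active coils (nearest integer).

11

N_a = Gd⁴/(8D³k) = (81.5×10³ × 7.7⁴)/(8 × 39.0³ × 55)
    = 2.86497e+08 / 2.61004e+07 = 10.98 → 11 coils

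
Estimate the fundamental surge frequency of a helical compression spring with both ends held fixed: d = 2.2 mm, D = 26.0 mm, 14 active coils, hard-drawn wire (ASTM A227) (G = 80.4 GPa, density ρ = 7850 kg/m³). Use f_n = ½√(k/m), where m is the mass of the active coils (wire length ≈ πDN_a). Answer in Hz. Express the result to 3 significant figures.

83.7 Hz

k = Gd⁴/(8D³N_a) = (80.4×10³)(2.2⁴)/(8·26.0³·14) = 0.95677 N/mm = 956.77 N/m
Wire length L = πDN_a = π·26.0·14 = 1143.5 mm
m = ρ·(πd²/4)·L = 7850 × 3.8013×10⁻⁶ m² × 1.1435 m = 0.034124 kg
f_n = ½√(k/m) = 0.5·√(956.77/0.034124) = 0.5·√(28038) = 83.723 Hz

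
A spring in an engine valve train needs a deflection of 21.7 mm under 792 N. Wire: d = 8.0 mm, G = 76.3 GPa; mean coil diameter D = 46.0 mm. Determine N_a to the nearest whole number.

Required rate k = F/δ = 792/21.7 = 36.498 N/mm
N_a = Gd⁴/(8D³k) = (76.3×10³ × 8.0⁴)/(8 × 46.0³ × 36.498)
    = 3.12525e+08 / 2.84203e+07 = 11 → 11 coils

11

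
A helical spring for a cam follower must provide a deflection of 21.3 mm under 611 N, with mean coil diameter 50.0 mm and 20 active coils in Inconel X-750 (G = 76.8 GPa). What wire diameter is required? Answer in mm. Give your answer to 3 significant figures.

Required rate k = F/δ = 611/21.3 = 28.685 N/mm
d = (8D³N_a·k / G)^(1/4) = (8·50.0³·20·28.685 / (76.8×10³))^0.25
  = (7470.2)^0.25 = 9.2968 mm

9.30 mm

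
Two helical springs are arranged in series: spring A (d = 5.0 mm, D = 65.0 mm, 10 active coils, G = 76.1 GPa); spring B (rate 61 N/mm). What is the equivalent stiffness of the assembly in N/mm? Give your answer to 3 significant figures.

2.09 N/mm

k_A = Gd⁴/(8D³N_a) = (76.1×10³)(5.0⁴)/(8·65.0³·10) = 2.1649 N/mm
Series: 1/k_eq = 1/2.1649 + 1/61 = 0.47831; k_eq = 2.0907 N/mm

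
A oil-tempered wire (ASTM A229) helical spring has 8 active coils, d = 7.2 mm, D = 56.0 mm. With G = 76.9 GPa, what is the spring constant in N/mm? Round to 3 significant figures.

18.4 N/mm

k = Gd⁴/(8D³N_a) = (76.9×10³ × 7.2⁴) / (8 × 56.0³ × 8)
  = 2.0666e+08 / 1.12394e+07 = 18.387 N/mm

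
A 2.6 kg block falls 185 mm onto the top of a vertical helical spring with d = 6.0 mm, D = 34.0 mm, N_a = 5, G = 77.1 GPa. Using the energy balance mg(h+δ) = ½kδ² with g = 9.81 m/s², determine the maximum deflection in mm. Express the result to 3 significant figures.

k = Gd⁴/(8D³N_a) = (77.1×10³)(6.0⁴)/(8·34.0³·5) = 63.557 N/mm
W = mg = 2.6 × 9.81 = 25.506 N
½kδ² − Wδ − Wh = 0 → δ = (W + √(W² + 2kWh))/k
δ = (25.506 + √(650.56 + 599800))/63.557 = (25.506 + 774.89)/63.557 = 12.593 mm

12.6 mm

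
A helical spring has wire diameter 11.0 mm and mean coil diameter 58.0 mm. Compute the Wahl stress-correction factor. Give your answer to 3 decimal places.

1.292

C = D/d = 58.0/11.0 = 5.2727
K_W = (4C−1)/(4C−4) + 0.615/C = 20.091/17.091 + 0.1166 = 1.2922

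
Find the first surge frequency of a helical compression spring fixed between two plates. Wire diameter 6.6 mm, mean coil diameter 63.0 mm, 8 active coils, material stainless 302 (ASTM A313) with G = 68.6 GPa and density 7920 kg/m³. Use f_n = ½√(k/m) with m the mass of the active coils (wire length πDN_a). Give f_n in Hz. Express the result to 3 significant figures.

68.8 Hz

k = Gd⁴/(8D³N_a) = (68.6×10³)(6.6⁴)/(8·63.0³·8) = 8.1339 N/mm = 8133.9 N/m
Wire length L = πDN_a = π·63.0·8 = 1583.4 mm
m = ρ·(πd²/4)·L = 7920 × 34.212×10⁻⁶ m² × 1.5834 m = 0.42903 kg
f_n = ½√(k/m) = 0.5·√(8133.9/0.42903) = 0.5·√(18959) = 68.846 Hz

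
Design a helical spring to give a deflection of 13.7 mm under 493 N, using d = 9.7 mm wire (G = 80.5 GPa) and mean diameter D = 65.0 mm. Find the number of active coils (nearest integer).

9

Required rate k = F/δ = 493/13.7 = 35.985 N/mm
N_a = Gd⁴/(8D³k) = (80.5×10³ × 9.7⁴)/(8 × 65.0³ × 35.985)
    = 7.12661e+08 / 7.90599e+07 = 9.014 → 9 coils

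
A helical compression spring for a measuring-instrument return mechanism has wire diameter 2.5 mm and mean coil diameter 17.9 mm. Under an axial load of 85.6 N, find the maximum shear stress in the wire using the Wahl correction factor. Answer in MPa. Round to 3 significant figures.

302 MPa

Spring index C = D/d = 17.9/2.5 = 7.1600
K_W = (4C−1)/(4C−4) + 0.615/C = 27.640/24.640 + 0.0859 = 1.2076
τ₀ = 8FD/(πd³) = 8·85.6·17.9/(π·2.5³) = 12257.9/49.087 = 249.72 MPa
τ_max = K·τ₀ = 1.2076 × 249.72 = 301.57 MPa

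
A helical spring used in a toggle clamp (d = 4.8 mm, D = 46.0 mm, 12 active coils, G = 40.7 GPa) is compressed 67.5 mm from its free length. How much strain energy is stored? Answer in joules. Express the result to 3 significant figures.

5.27 J

k = Gd⁴/(8D³N_a) = (40.7×10³)(4.8⁴)/(8·46.0³·12) = 2.3121 N/mm
U = ½kδ² = 0.5 × 2.3121 × 67.5² = 5267.4 N·mm = 5.2674 J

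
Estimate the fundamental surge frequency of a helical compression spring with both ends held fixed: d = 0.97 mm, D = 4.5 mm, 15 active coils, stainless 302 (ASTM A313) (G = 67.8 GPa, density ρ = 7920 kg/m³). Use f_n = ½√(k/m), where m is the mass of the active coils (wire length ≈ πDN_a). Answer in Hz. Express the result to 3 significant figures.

k = Gd⁴/(8D³N_a) = (67.8×10³)(0.97⁴)/(8·4.5³·15) = 5.4891 N/mm = 5489.1 N/m
Wire length L = πDN_a = π·4.5·15 = 212.06 mm
m = ρ·(πd²/4)·L = 7920 × 0.73898×10⁻⁶ m² × 0.21206 m = 0.0012411 kg
f_n = ½√(k/m) = 0.5·√(5489.1/0.0012411) = 0.5·√(4.4227e+06) = 1051.5 Hz

1050 Hz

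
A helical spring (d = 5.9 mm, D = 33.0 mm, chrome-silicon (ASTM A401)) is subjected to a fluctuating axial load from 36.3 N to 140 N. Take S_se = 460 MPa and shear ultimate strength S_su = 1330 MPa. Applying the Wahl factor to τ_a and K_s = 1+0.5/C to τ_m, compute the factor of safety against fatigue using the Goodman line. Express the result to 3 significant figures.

C = D/d = 33.0/5.9 = 5.5932; K_W = (4C−1)/(4C−4)+0.615/C = 1.2732; K_s = 1+0.5/C = 1.0894
F_a = (F_max−F_min)/2 = 51.85 N; F_m = (F_max+F_min)/2 = 88.15 N
τ_a = K_W·8F_aD/(πd³) = 1.2732 × 21.215 = 27.012 MPa
τ_m = K_s·8F_mD/(πd³) = 1.0894 × 36.068 = 39.292 MPa
Goodman: 1/n_f = τ_a/S_se + τ_m/S_su = 27.012/460 + 39.292/1330 = 0.05872 + 0.02954 = 0.088265
n_f = 1/0.088265 = 11.33

11.3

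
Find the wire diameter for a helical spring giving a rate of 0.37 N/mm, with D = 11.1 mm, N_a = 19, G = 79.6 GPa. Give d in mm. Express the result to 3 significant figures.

0.991 mm

d = (8D³N_a·k / G)^(1/4) = (8·11.1³·19·0.37 / (79.6×10³))^0.25
  = (0.96628)^0.25 = 0.9915 mm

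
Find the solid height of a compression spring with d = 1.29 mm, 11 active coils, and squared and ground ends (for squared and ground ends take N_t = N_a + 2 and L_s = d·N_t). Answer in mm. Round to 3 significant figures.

16.8 mm

squared and ground ends: N_t = N_a + 2 = 11 + 2 = 13
L_s = d·N_t = 1.29 × 13 = 16.77 mm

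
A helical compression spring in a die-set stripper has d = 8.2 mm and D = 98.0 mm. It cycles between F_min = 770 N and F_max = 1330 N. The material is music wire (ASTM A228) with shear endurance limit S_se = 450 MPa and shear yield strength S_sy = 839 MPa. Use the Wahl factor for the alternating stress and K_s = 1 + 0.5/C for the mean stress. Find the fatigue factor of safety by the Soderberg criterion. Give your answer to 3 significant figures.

1.10

C = D/d = 98.0/8.2 = 11.9512; K_W = (4C−1)/(4C−4)+0.615/C = 1.1199; K_s = 1+0.5/C = 1.0418
F_a = (F_max−F_min)/2 = 280 N; F_m = (F_max+F_min)/2 = 1050 N
τ_a = K_W·8F_aD/(πd³) = 1.1199 × 126.73 = 141.93 MPa
τ_m = K_s·8F_mD/(πd³) = 1.0418 × 475.24 = 495.12 MPa
Soderberg: 1/n_f = τ_a/S_se + τ_m/S_sy = 141.93/450 + 495.12/839 = 0.31540 + 0.59014 = 0.90554
n_f = 1/0.90554 = 1.104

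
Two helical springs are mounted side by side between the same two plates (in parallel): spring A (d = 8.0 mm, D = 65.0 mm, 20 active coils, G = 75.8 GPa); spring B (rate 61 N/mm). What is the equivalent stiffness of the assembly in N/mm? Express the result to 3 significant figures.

68.1 N/mm

k_A = Gd⁴/(8D³N_a) = (75.8×10³)(8.0⁴)/(8·65.0³·20) = 7.0659 N/mm
Parallel: k_eq = 7.0659 + 61 = 68.066 N/mm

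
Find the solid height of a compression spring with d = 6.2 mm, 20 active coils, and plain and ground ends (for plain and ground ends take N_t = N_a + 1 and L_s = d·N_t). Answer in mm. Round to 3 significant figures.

plain and ground ends: N_t = N_a + 1 = 20 + 1 = 21
L_s = d·N_t = 6.2 × 21 = 130.2 mm

130 mm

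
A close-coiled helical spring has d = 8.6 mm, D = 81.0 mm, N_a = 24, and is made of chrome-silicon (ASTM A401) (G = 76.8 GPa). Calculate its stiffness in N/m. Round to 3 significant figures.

k = Gd⁴/(8D³N_a) = (76.8×10³ × 8.6⁴) / (8 × 81.0³ × 24)
  = 4.20102e+08 / 1.02037e+08 = 4.1172 N/mm = 4117.2 N/m

4120 N/m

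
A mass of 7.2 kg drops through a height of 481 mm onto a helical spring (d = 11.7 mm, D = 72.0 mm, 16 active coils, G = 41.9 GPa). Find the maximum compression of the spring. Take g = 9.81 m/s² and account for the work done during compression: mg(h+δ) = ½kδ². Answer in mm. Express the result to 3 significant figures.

68.7 mm

k = Gd⁴/(8D³N_a) = (41.9×10³)(11.7⁴)/(8·72.0³·16) = 16.434 N/mm
W = mg = 7.2 × 9.81 = 70.632 N
½kδ² − Wδ − Wh = 0 → δ = (W + √(W² + 2kWh))/k
δ = (70.632 + √(4988.9 + 1.11667e+06))/16.434 = (70.632 + 1059.1)/16.434 = 68.742 mm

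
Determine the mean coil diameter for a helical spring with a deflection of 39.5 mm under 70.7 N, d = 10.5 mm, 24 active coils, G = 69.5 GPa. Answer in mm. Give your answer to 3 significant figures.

Required rate k = F/δ = 70.7/39.5 = 1.7899 N/mm
D = (Gd⁴/(8N_a·k))^(1/3) = (69.5×10³·10.5⁴/(8·24·1.7899))^(1/3)
  = (2.45821e+06)^(1/3) = 134.9603 mm

135 mm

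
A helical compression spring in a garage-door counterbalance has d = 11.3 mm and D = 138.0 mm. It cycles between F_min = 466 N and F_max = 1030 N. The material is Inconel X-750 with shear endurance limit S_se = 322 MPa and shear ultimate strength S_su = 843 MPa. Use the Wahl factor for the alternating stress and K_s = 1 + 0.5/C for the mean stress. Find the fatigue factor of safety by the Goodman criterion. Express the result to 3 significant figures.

C = D/d = 138.0/11.3 = 12.2124; K_W = (4C−1)/(4C−4)+0.615/C = 1.1172; K_s = 1+0.5/C = 1.0409
F_a = (F_max−F_min)/2 = 282 N; F_m = (F_max+F_min)/2 = 748 N
τ_a = K_W·8F_aD/(πd³) = 1.1172 × 68.68 = 76.733 MPa
τ_m = K_s·8F_mD/(πd³) = 1.0409 × 182.17 = 189.63 MPa
Goodman: 1/n_f = τ_a/S_se + τ_m/S_su = 76.733/322 + 189.63/843 = 0.23830 + 0.22495 = 0.46325
n_f = 1/0.46325 = 2.159

2.16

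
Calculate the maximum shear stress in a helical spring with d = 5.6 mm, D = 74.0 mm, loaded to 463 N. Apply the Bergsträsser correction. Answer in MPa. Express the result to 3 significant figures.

547 MPa

Spring index C = D/d = 74.0/5.6 = 13.2143
K_B = (4C+2)/(4C−3) = 54.857/49.857 = 1.1003
τ₀ = 8FD/(πd³) = 8·463·74.0/(π·5.6³) = 274096/551.71 = 496.81 MPa
τ_max = K·τ₀ = 1.1003 × 496.81 = 546.63 MPa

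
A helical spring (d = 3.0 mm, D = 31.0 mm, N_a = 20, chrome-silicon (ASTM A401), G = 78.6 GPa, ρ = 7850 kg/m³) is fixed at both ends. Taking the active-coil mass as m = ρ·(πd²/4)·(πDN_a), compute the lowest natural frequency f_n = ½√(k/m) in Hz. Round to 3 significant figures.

k = Gd⁴/(8D³N_a) = (78.6×10³)(3.0⁴)/(8·31.0³·20) = 1.3357 N/mm = 1335.7 N/m
Wire length L = πDN_a = π·31.0·20 = 1947.8 mm
m = ρ·(πd²/4)·L = 7850 × 7.0686×10⁻⁶ m² × 1.9478 m = 0.10808 kg
f_n = ½√(k/m) = 0.5·√(1335.7/0.10808) = 0.5·√(12358) = 55.584 Hz

55.6 Hz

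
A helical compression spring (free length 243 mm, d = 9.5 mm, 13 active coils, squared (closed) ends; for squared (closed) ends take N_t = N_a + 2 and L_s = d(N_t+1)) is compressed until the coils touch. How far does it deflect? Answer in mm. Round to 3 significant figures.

N_t = 15; L_s = 9.5·16 = 152 mm
δ_solid = L₀ − L_s = 243 − 152 = 91 mm

91.0 mm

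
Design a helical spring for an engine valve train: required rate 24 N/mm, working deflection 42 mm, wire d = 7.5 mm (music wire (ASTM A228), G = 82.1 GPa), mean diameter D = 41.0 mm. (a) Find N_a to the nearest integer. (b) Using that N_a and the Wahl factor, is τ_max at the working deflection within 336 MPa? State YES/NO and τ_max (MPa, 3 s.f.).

N_a = Gd⁴/(8D³k) = (82.1×10³)(7.5⁴)/(8·41.0³·24) = 19.63 → N_a = 20
Actual rate k = Gd⁴/(8D³·20) = 23.557 N/mm
Working load F = kδ = 23.557·42 = 989.39 N
C = 41.0/7.5 = 5.4667; K_W = (4C−1)/(4C−4)+0.615/C = 1.2804
τ_max = K_W·8FD/(πd³) = 1.2804·244.85 = 313.51 MPa
τ_max ≤ 336 MPa → acceptable

(a) 20 coils; (b) YES, τ_max = 314 MPa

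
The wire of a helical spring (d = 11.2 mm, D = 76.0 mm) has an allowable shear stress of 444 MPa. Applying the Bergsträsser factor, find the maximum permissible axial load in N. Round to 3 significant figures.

C = D/d = 76.0/11.2 = 6.7857
K_B = (4C+2)/(4C−3) = 29.143/24.143 = 1.2071
τ_max = K·8FD/(πd³) → F_max = τ_allow·πd³/(8DK)
F_max = 444·π·11.2³/(8·76.0·1.2071) = 1.9597e+06/733.92 = 2670.2 N

2670 N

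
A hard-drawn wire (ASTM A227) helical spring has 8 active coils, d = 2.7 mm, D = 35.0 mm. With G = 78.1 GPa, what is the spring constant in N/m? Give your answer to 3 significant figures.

1510 N/m

k = Gd⁴/(8D³N_a) = (78.1×10³ × 2.7⁴) / (8 × 35.0³ × 8)
  = 4.15055e+06 / 2.744e+06 = 1.5126 N/mm = 1512.6 N/m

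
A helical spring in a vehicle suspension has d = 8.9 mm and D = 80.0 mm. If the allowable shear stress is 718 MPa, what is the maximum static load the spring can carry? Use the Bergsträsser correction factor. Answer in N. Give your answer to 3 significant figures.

C = D/d = 80.0/8.9 = 8.9888
K_B = (4C+2)/(4C−3) = 37.955/32.955 = 1.1517
τ_max = K·8FD/(πd³) → F_max = τ_allow·πd³/(8DK)
F_max = 718·π·8.9³/(8·80.0·1.1517) = 1.5902e+06/737.1 = 2157.3 N

2160 N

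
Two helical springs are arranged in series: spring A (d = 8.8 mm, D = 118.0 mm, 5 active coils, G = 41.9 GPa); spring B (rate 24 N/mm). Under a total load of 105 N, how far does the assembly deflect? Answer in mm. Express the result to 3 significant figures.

k_A = Gd⁴/(8D³N_a) = (41.9×10³)(8.8⁴)/(8·118.0³·5) = 3.8233 N/mm
Series: 1/k_eq = 1/3.8233 + 1/24 = 0.30322; k_eq = 3.2979 N/mm
δ = F/k_eq = 105/3.2979 = 31.838 mm

31.8 mm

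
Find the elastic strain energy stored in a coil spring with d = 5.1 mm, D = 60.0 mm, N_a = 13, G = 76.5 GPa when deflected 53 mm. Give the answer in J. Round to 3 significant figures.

3.24 J

k = Gd⁴/(8D³N_a) = (76.5×10³)(5.1⁴)/(8·60.0³·13) = 2.3039 N/mm
U = ½kδ² = 0.5 × 2.3039 × 53² = 3235.8 N·mm = 3.2358 J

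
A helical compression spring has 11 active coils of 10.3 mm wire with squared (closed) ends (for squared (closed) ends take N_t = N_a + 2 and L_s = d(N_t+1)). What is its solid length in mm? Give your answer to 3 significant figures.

squared (closed) ends: N_t = N_a + 2 = 11 + 2 = 13
L_s = d·(N_t+1) = 10.3 × 14 = 144.2 mm

144 mm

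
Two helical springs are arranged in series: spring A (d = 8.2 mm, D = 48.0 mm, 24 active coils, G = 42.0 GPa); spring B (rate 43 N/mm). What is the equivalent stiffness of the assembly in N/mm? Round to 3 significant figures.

7.40 N/mm

k_A = Gd⁴/(8D³N_a) = (42.0×10³)(8.2⁴)/(8·48.0³·24) = 8.9429 N/mm
Series: 1/k_eq = 1/8.9429 + 1/43 = 0.13508; k_eq = 7.4032 N/mm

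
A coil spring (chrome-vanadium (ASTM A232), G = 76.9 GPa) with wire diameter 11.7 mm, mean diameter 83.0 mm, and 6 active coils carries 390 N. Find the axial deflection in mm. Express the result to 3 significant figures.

k = Gd⁴/(8D³N_a) = (76.9×10³)(11.7⁴)/(8·83.0³·6) = 52.504 N/mm
δ = F/k = 390 / 52.504 = 7.428 mm

7.43 mm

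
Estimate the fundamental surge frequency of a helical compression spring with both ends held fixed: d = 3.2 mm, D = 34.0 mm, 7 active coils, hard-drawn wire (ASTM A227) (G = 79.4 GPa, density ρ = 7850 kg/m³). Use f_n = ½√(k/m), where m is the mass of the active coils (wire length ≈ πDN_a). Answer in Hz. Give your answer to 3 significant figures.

k = Gd⁴/(8D³N_a) = (79.4×10³)(3.2⁴)/(8·34.0³·7) = 3.7826 N/mm = 3782.6 N/m
Wire length L = πDN_a = π·34.0·7 = 747.7 mm
m = ρ·(πd²/4)·L = 7850 × 8.0425×10⁻⁶ m² × 0.7477 m = 0.047205 kg
f_n = ½√(k/m) = 0.5·√(3782.6/0.047205) = 0.5·√(80133) = 141.54 Hz

142 Hz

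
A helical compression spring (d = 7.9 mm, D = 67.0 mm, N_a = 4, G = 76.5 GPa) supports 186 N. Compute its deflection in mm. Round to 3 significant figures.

6.01 mm

k = Gd⁴/(8D³N_a) = (76.5×10³)(7.9⁴)/(8·67.0³·4) = 30.96 N/mm
δ = F/k = 186 / 30.96 = 6.0078 mm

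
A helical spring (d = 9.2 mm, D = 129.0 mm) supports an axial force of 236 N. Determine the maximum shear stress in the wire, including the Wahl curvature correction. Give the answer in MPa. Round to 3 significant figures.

110 MPa

Spring index C = D/d = 129.0/9.2 = 14.0217
K_W = (4C−1)/(4C−4) + 0.615/C = 55.087/52.087 + 0.0439 = 1.1015
τ₀ = 8FD/(πd³) = 8·236·129.0/(π·9.2³) = 243552/2446.3 = 99.559 MPa
τ_max = K·τ₀ = 1.1015 × 99.559 = 109.66 MPa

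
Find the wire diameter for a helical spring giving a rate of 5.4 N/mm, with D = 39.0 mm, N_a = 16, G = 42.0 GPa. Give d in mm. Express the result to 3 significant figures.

d = (8D³N_a·k / G)^(1/4) = (8·39.0³·16·5.4 / (42.0×10³))^0.25
  = (976.22)^0.25 = 5.5897 mm

5.59 mm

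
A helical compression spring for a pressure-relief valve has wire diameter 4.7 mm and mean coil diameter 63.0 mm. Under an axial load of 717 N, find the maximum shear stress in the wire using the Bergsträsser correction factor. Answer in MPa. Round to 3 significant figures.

Spring index C = D/d = 63.0/4.7 = 13.4043
K_B = (4C+2)/(4C−3) = 55.617/50.617 = 1.0988
τ₀ = 8FD/(πd³) = 8·717·63.0/(π·4.7³) = 361368/326.17 = 1107.9 MPa
τ_max = K·τ₀ = 1.0988 × 1107.9 = 1217.4 MPa

1220 MPa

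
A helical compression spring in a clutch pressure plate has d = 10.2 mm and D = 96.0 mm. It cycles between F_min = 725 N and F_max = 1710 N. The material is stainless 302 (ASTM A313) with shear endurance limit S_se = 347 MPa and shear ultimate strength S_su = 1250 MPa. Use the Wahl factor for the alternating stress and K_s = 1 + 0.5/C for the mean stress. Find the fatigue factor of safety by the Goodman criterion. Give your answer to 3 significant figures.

C = D/d = 96.0/10.2 = 9.4118; K_W = (4C−1)/(4C−4)+0.615/C = 1.1545; K_s = 1+0.5/C = 1.0531
F_a = (F_max−F_min)/2 = 492.5 N; F_m = (F_max+F_min)/2 = 1217.5 N
τ_a = K_W·8F_aD/(πd³) = 1.1545 × 113.45 = 130.98 MPa
τ_m = K_s·8F_mD/(πd³) = 1.0531 × 280.47 = 295.37 MPa
Goodman: 1/n_f = τ_a/S_se + τ_m/S_su = 130.98/347 + 295.37/1250 = 0.37747 + 0.23629 = 0.61376
n_f = 1/0.61376 = 1.629

1.63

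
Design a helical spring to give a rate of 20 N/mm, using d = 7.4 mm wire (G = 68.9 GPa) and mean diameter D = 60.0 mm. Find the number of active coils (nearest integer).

6

N_a = Gd⁴/(8D³k) = (68.9×10³ × 7.4⁴)/(8 × 60.0³ × 20)
    = 2.06608e+08 / 3.456e+07 = 5.978 → 6 coils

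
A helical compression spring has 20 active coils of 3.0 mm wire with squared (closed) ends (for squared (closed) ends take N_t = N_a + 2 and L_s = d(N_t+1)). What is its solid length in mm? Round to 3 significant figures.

69.0 mm

squared (closed) ends: N_t = N_a + 2 = 20 + 2 = 22
L_s = d·(N_t+1) = 3.0 × 23 = 69 mm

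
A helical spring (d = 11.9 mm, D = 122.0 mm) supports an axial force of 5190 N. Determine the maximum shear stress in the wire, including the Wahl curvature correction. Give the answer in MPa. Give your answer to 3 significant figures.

Spring index C = D/d = 122.0/11.9 = 10.2521
K_W = (4C−1)/(4C−4) + 0.615/C = 40.008/37.008 + 0.0600 = 1.1411
τ₀ = 8FD/(πd³) = 8·5190·122.0/(π·11.9³) = 5.06544e+06/5294.1 = 956.81 MPa
τ_max = K·τ₀ = 1.1411 × 956.81 = 1091.8 MPa

1090 MPa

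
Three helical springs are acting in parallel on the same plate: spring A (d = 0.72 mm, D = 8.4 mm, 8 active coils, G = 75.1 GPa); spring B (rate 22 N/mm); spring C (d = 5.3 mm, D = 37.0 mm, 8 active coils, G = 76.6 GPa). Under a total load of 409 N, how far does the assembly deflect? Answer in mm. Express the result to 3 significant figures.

9.93 mm

k_A = Gd⁴/(8D³N_a) = (75.1×10³)(0.72⁴)/(8·8.4³·8) = 0.53205 N/mm
k_C = Gd⁴/(8D³N_a) = (76.6×10³)(5.3⁴)/(8·37.0³·8) = 18.644 N/mm
Parallel: k_eq = 0.53205 + 22 + 18.644 = 41.176 N/mm
δ = F/k_eq = 409/41.176 = 9.9329 mm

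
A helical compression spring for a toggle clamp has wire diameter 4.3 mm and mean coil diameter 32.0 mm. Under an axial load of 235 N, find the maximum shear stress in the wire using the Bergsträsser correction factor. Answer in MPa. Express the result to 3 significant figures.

286 MPa

Spring index C = D/d = 32.0/4.3 = 7.4419
K_B = (4C+2)/(4C−3) = 31.767/26.767 = 1.1868
τ₀ = 8FD/(πd³) = 8·235·32.0/(π·4.3³) = 60160/249.78 = 240.85 MPa
τ_max = K·τ₀ = 1.1868 × 240.85 = 285.84 MPa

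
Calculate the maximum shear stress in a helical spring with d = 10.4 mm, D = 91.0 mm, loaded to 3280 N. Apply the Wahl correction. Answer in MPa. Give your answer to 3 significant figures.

Spring index C = D/d = 91.0/10.4 = 8.7500
K_W = (4C−1)/(4C−4) + 0.615/C = 34.000/31.000 + 0.0703 = 1.1671
τ₀ = 8FD/(πd³) = 8·3280·91.0/(π·10.4³) = 2.38784e+06/3533.9 = 675.7 MPa
τ_max = K·τ₀ = 1.1671 × 675.7 = 788.58 MPa

789 MPa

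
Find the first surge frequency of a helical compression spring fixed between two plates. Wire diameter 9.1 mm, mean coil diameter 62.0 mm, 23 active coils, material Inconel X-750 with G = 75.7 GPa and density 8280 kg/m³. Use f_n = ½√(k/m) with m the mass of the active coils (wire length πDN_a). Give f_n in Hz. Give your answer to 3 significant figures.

k = Gd⁴/(8D³N_a) = (75.7×10³)(9.1⁴)/(8·62.0³·23) = 11.838 N/mm = 11838 N/m
Wire length L = πDN_a = π·62.0·23 = 4479.9 mm
m = ρ·(πd²/4)·L = 8280 × 65.039×10⁻⁶ m² × 4.4799 m = 2.4125 kg
f_n = ½√(k/m) = 0.5·√(11838/2.4125) = 0.5·√(4906.8) = 35.024 Hz

35.0 Hz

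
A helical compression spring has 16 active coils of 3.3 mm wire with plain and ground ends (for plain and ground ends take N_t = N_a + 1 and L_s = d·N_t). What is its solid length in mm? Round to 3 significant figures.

56.1 mm

plain and ground ends: N_t = N_a + 1 = 16 + 1 = 17
L_s = d·N_t = 3.3 × 17 = 56.1 mm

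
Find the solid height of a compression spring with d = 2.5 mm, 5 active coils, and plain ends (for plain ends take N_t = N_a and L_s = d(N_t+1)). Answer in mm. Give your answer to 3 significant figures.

15.0 mm

plain ends: N_t = N_a = 5
L_s = d·(N_t+1) = 2.5 × 6 = 15 mm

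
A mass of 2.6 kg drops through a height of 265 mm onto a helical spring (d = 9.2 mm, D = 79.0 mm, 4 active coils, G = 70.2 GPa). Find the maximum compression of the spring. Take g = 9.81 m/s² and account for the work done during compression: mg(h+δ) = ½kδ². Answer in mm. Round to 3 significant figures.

21.4 mm

k = Gd⁴/(8D³N_a) = (70.2×10³)(9.2⁴)/(8·79.0³·4) = 31.876 N/mm
W = mg = 2.6 × 9.81 = 25.506 N
½kδ² − Wδ − Wh = 0 → δ = (W + √(W² + 2kWh))/k
δ = (25.506 + √(650.56 + 430899))/31.876 = (25.506 + 656.92)/31.876 = 21.409 mm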